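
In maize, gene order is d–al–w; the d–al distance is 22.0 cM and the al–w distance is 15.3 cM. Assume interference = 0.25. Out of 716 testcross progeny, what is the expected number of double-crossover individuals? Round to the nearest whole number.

18

Map distances give recombination frequencies of 0.220 and 0.153 for the two intervals.
With interference 0.25 (so coincidence = 0.75), expected double-crossover frequency = 0.220 × 0.153 × 0.75 = 0.02525.
Expected number = 0.02525 × 716 = 18.08 ≈ 18.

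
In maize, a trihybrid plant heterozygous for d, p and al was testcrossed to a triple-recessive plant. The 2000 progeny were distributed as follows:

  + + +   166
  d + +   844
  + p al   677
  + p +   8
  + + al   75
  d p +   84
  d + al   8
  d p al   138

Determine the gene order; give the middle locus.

al

The two most frequent reciprocal classes, d + + and + p al, are the parental types, so the F1 was d + + / + p al.
The two rarest classes, d + al and + p +, are the double crossovers. Comparing them with the parentals, only the al allele has switched, so al is the middle locus and the order is d – al – p.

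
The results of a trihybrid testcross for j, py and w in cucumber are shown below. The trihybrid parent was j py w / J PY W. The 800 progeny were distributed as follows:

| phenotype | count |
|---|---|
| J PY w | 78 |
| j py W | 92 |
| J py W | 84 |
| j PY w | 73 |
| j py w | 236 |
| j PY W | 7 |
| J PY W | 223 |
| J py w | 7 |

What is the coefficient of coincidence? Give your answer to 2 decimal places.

The two rarest classes, J py w and j PY W, are the double crossovers. Comparing them with the parentals, only the j allele has switched, so j is the middle locus and the order is w – j – py.
w–j: (170 + 14)/800 = 0.2300; j–py: (157 + 14)/800 = 0.2137.
Expected DCO frequency = 0.2300 × 0.2137 ≈ 0.04915; observed = 14/800 ≈ 0.01750.
Coefficient of coincidence = 0.01750/0.04915 ≈ 0.36.

0.36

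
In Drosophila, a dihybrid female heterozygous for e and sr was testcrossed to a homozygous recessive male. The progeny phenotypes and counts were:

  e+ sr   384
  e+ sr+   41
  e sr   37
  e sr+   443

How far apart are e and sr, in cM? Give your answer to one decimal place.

8.6 cM

The two most frequent classes, e+ sr (384) and e sr+ (443), are the parental types, so the F1 was e+ sr / e sr+.
The recombinant classes are e+ sr+ and e sr: 41 + 37 = 78.
Recombination frequency = 78/905 = 0.0862 ≈ 8.6%, i.e. 8.6 cM.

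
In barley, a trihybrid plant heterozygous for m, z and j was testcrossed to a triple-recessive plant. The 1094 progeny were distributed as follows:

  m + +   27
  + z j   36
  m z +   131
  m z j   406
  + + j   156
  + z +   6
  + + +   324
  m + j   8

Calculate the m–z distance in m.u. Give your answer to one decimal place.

The two most frequent reciprocal classes, + + + and m z j, are the parental types, so the F1 was + + + / m z j.
The two rarest classes, + z + and m + j, are the double crossovers. Comparing them with the parentals, only the z allele has switched, so z is the middle locus and the order is m – z – j.
Crossovers in the m–z interval produce the single-crossover classes m + + and + z j (27 + 36 = 63) plus the double crossovers (14).
RF(m–z) = (63 + 14) / 1094 = 77/1094 = 0.0704 → 7.0 m.u.

7.0 m.u.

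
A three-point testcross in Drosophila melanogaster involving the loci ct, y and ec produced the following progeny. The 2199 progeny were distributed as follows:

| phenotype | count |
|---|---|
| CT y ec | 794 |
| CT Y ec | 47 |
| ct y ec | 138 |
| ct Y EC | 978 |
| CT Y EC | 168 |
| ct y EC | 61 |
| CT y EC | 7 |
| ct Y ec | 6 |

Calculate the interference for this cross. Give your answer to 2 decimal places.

0.26

The two most frequent reciprocal classes, ct Y EC and CT y ec, are the parental types, so the F1 was ct Y EC / CT y ec.
The two rarest classes, ct Y ec and CT y EC, are the double crossovers. Comparing them with the parentals, only the ec allele has switched, so ec is the middle locus and the order is ct – ec – y.
ct–ec: (306 + 13)/2199 = 0.1451; ec–y: (108 + 13)/2199 = 0.0550.
Expected DCO frequency = 0.1451 × 0.0550 ≈ 0.00798; observed = 13/2199 ≈ 0.00591.
Coefficient of coincidence = 0.00591/0.00798 ≈ 0.74; interference = 1 − 0.74 = 0.26.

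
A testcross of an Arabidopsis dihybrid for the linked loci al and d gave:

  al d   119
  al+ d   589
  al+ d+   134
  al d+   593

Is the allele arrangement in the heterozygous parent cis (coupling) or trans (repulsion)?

The two most frequent classes are al+ d (589) and al d+ (593); these are the parental (non-recombinant) types.
So the F1 carried al+ d on one chromosome and al d+ on the other — the recessive alleles are on opposite chromosomes (trans / repulsion).

trans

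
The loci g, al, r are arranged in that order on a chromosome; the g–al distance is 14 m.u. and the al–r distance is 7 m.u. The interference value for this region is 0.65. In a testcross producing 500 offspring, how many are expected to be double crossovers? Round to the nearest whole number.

2

Map distances give recombination frequencies of 0.140 and 0.070 for the two intervals.
With interference 0.65 (so coincidence = 0.35), expected double-crossover frequency = 0.140 × 0.070 × 0.35 = 0.00343.
Expected number = 0.00343 × 500 = 1.72 ≈ 2.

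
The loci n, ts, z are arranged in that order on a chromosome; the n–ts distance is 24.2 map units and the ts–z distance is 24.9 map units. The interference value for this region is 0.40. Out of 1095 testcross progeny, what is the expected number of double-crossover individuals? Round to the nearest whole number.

Map distances give recombination frequencies of 0.242 and 0.249 for the two intervals.
With interference 0.40 (so coincidence = 0.60), expected double-crossover frequency = 0.242 × 0.249 × 0.60 = 0.03615.
Expected number = 0.03615 × 1095 = 39.59 ≈ 40.

40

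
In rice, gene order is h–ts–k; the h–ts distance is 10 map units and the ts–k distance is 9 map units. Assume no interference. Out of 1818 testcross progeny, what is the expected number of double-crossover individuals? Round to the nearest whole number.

Map distances give recombination frequencies of 0.100 and 0.090 for the two intervals.
With no interference, expected double-crossover frequency = 0.100 × 0.090 = 0.00900.
Expected number = 0.00900 × 1818 = 16.36 ≈ 16.

16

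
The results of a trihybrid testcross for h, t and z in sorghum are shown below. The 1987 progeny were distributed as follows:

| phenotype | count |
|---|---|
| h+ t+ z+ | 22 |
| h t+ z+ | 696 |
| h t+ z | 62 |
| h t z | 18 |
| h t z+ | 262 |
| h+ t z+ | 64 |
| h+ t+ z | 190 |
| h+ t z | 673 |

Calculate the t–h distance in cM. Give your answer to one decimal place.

The two most frequent reciprocal classes, h t+ z+ and h+ t z, are the parental types, so the F1 was h t+ z+ / h+ t z.
The two rarest classes, h+ t+ z+ and h t z, are the double crossovers. Comparing them with the parentals, only the h allele has switched, so h is the middle locus and the order is z – h – t.
Crossovers in the h–t interval produce the single-crossover classes h t z+ and h+ t+ z (262 + 190 = 452) plus the double crossovers (40).
RF(h–t) = (452 + 40) / 1987 = 492/1987 = 0.2476 → 24.8 cM.

24.8 cM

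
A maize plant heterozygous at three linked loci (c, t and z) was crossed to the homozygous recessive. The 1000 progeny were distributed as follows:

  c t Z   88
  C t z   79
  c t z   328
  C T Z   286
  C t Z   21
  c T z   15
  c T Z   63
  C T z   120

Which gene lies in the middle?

t

The two most frequent reciprocal classes, c t z and C T Z, are the parental types, so the F1 was c t z / C T Z.
The two rarest classes, c T z and C t Z, are the double crossovers. Comparing them with the parentals, only the t allele has switched, so t is the middle locus and the order is c – t – z.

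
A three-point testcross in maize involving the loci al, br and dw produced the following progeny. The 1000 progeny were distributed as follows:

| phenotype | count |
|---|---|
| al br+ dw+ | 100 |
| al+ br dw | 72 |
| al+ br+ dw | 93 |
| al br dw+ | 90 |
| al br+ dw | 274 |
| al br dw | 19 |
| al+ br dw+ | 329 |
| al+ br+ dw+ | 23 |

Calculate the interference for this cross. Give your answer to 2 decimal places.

The two most frequent reciprocal classes, al br+ dw and al+ br dw+, are the parental types, so the F1 was al br+ dw / al+ br dw+.
The two rarest classes, al br dw and al+ br+ dw+, are the double crossovers. Comparing them with the parentals, only the br allele has switched, so br is the middle locus and the order is al – br – dw.
al–br: (183 + 42)/1000 = 0.2250; br–dw: (172 + 42)/1000 = 0.2140.
Expected DCO frequency = 0.2250 × 0.2140 ≈ 0.04815; observed = 42/1000 ≈ 0.04200.
Coefficient of coincidence = 0.04200/0.04815 ≈ 0.87; interference = 1 − 0.87 = 0.13.

0.13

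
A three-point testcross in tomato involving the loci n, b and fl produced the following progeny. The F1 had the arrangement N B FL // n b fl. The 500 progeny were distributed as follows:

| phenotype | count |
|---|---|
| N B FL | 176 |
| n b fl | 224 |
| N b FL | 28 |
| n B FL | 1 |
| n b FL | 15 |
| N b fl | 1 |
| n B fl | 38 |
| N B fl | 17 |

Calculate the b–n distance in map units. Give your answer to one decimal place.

The two rarest classes, n B FL and N b fl, are the double crossovers. Comparing them with the parentals, only the n allele has switched, so n is the middle locus and the order is b – n – fl.
Crossovers in the b–n interval produce the single-crossover classes N b FL and n B fl (28 + 38 = 66) plus the double crossovers (2).
RF(b–n) = (66 + 2) / 500 = 68/500 = 0.1360 → 13.6 map units.

13.6 map units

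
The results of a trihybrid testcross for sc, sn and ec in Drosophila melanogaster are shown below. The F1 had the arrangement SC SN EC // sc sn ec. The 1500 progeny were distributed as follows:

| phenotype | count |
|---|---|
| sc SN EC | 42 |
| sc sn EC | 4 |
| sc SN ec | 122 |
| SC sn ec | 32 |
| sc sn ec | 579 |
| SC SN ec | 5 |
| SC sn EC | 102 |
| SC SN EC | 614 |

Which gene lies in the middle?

The two rarest classes, SC SN ec and sc sn EC, are the double crossovers. Comparing them with the parentals, only the ec allele has switched, so ec is the middle locus and the order is sc – ec – sn.

ec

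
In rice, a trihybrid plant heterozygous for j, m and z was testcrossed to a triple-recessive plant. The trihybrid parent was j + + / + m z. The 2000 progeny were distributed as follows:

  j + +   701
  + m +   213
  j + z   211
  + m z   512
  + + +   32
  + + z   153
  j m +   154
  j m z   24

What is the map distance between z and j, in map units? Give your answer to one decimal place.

24.0 map units

The two rarest classes, + + + and j m z, are the double crossovers. Comparing them with the parentals, only the j allele has switched, so j is the middle locus and the order is m – j – z.
Crossovers in the j–z interval produce the single-crossover classes j + z and + m + (211 + 213 = 424) plus the double crossovers (56).
RF(j–z) = (424 + 56) / 2000 = 480/2000 = 0.2400 → 24.0 map units.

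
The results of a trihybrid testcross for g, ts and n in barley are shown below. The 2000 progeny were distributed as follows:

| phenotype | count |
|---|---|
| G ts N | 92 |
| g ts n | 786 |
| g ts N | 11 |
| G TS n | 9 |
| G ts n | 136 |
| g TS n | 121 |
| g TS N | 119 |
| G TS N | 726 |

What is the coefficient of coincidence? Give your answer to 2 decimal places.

0.62

The two most frequent reciprocal classes, g ts n and G TS N, are the parental types, so the F1 was g ts n / G TS N.
The two rarest classes, g ts N and G TS n, are the double crossovers. Comparing them with the parentals, only the n allele has switched, so n is the middle locus and the order is g – n – ts.
g–n: (255 + 20)/2000 = 0.1375; n–ts: (213 + 20)/2000 = 0.1165.
Expected DCO frequency = 0.1375 × 0.1165 ≈ 0.01602; observed = 20/2000 ≈ 0.01000.
Coefficient of coincidence = 0.01000/0.01602 ≈ 0.62.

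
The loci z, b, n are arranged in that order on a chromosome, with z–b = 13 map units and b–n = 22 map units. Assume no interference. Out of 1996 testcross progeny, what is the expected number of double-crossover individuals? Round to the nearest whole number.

57

Map distances give recombination frequencies of 0.130 and 0.220 for the two intervals.
With no interference, expected double-crossover frequency = 0.130 × 0.220 = 0.02860.
Expected number = 0.02860 × 1996 = 57.09 ≈ 57.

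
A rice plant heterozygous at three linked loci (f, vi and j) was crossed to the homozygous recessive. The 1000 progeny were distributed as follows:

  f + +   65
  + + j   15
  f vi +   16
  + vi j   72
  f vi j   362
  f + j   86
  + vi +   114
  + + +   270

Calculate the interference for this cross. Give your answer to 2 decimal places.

0.20

The two most frequent reciprocal classes, + + + and f vi j, are the parental types, so the F1 was + + + / f vi j.
The two rarest classes, + + j and f vi +, are the double crossovers. Comparing them with the parentals, only the j allele has switched, so j is the middle locus and the order is vi – j – f.
vi–j: (200 + 31)/1000 = 0.2310; j–f: (137 + 31)/1000 = 0.1680.
Expected DCO frequency = 0.2310 × 0.1680 ≈ 0.03881; observed = 31/1000 ≈ 0.03100.
Coefficient of coincidence = 0.03100/0.03881 ≈ 0.80; interference = 1 − 0.80 = 0.20.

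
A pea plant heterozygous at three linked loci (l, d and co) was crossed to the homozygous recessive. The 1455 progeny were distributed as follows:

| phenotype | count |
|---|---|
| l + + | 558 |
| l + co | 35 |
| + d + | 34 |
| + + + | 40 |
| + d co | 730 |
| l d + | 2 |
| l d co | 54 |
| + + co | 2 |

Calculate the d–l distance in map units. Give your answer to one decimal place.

The two most frequent reciprocal classes, + d co and l + +, are the parental types, so the F1 was + d co / l + +.
The two rarest classes, + + co and l d +, are the double crossovers. Comparing them with the parentals, only the d allele has switched, so d is the middle locus and the order is co – d – l.
Crossovers in the d–l interval produce the single-crossover classes l d co and + + + (54 + 40 = 94) plus the double crossovers (4).
RF(d–l) = (94 + 4) / 1455 = 98/1455 = 0.0674 → 6.7 map units.

6.7 map units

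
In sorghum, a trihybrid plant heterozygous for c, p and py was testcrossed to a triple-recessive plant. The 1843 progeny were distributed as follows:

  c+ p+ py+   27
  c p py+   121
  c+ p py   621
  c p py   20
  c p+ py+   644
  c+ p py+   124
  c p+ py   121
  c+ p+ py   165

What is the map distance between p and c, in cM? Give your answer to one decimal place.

The two most frequent reciprocal classes, c p+ py+ and c+ p py, are the parental types, so the F1 was c p+ py+ / c+ p py.
The two rarest classes, c+ p+ py+ and c p py, are the double crossovers. Comparing them with the parentals, only the c allele has switched, so c is the middle locus and the order is py – c – p.
Crossovers in the c–p interval produce the single-crossover classes c p py+ and c+ p+ py (121 + 165 = 286) plus the double crossovers (47).
RF(c–p) = (286 + 47) / 1843 = 333/1843 = 0.1807 → 18.1 cM.

18.1 cM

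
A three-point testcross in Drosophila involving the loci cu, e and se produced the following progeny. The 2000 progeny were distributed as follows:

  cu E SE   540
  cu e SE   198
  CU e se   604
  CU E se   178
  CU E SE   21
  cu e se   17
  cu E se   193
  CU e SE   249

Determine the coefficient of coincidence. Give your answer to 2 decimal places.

0.38

The two most frequent reciprocal classes, cu E SE and CU e se, are the parental types, so the F1 was cu E SE / CU e se.
The two rarest classes, CU E SE and cu e se, are the double crossovers. Comparing them with the parentals, only the cu allele has switched, so cu is the middle locus and the order is e – cu – se.
e–cu: (376 + 38)/2000 = 0.2070; cu–se: (442 + 38)/2000 = 0.2400.
Expected DCO frequency = 0.2070 × 0.2400 ≈ 0.04968; observed = 38/2000 ≈ 0.01900.
Coefficient of coincidence = 0.01900/0.04968 ≈ 0.38.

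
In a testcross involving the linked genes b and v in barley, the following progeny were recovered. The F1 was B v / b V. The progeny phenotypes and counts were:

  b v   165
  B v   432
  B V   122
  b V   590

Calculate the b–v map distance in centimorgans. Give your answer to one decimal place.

21.9 centimorgans

The recombinant classes are B V and b v: 122 + 165 = 287.
Recombination frequency = 287/1309 = 0.2193 ≈ 21.9%, i.e. 21.9 centimorgans.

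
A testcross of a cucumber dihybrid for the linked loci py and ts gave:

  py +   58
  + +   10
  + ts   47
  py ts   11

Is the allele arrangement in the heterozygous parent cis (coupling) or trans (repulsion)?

The two most frequent classes are + ts (47) and py + (58); these are the parental (non-recombinant) types.
So the F1 carried + ts on one chromosome and py + on the other — the recessive alleles are on opposite chromosomes (trans / repulsion).

trans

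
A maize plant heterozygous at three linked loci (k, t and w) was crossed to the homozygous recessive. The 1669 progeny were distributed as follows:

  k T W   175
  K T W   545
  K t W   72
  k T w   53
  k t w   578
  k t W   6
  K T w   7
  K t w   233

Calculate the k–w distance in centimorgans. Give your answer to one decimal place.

The two most frequent reciprocal classes, k t w and K T W, are the parental types, so the F1 was k t w / K T W.
The two rarest classes, k t W and K T w, are the double crossovers. Comparing them with the parentals, only the w allele has switched, so w is the middle locus and the order is t – w – k.
Crossovers in the w–k interval produce the single-crossover classes K t w and k T W (233 + 175 = 408) plus the double crossovers (13).
RF(w–k) = (408 + 13) / 1669 = 421/1669 = 0.2522 → 25.2 centimorgans.

25.2 centimorgans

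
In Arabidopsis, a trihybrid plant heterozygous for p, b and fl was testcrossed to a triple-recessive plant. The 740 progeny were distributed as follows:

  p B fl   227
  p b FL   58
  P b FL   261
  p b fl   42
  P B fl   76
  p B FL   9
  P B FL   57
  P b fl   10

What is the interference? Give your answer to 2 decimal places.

The two most frequent reciprocal classes, P b FL and p B fl, are the parental types, so the F1 was P b FL / p B fl.
The two rarest classes, P b fl and p B FL, are the double crossovers. Comparing them with the parentals, only the fl allele has switched, so fl is the middle locus and the order is b – fl – p.
b–fl: (99 + 19)/740 = 0.1595; fl–p: (134 + 19)/740 = 0.2068.
Expected DCO frequency = 0.1595 × 0.2068 ≈ 0.03298; observed = 19/740 ≈ 0.02568.
Coefficient of coincidence = 0.02568/0.03298 ≈ 0.78; interference = 1 − 0.78 = 0.22.

0.22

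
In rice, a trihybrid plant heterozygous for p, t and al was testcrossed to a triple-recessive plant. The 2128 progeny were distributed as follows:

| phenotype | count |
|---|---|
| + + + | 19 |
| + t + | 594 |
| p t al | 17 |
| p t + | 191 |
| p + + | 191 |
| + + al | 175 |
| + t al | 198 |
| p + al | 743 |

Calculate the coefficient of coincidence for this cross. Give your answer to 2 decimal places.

0.45

The two most frequent reciprocal classes, p + al and + t +, are the parental types, so the F1 was p + al / + t +.
The two rarest classes, p t al and + + +, are the double crossovers. Comparing them with the parentals, only the t allele has switched, so t is the middle locus and the order is p – t – al.
p–t: (366 + 36)/2128 = 0.1889; t–al: (389 + 36)/2128 = 0.1997.
Expected DCO frequency = 0.1889 × 0.1997 ≈ 0.03772; observed = 36/2128 ≈ 0.01692.
Coefficient of coincidence = 0.01692/0.03772 ≈ 0.45.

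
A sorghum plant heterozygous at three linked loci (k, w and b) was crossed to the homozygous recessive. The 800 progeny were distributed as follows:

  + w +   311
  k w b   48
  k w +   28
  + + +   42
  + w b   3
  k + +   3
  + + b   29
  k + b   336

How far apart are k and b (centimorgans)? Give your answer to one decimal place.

7.9 centimorgans

The two most frequent reciprocal classes, + w + and k + b, are the parental types, so the F1 was + w + / k + b.
The two rarest classes, + w b and k + +, are the double crossovers. Comparing them with the parentals, only the b allele has switched, so b is the middle locus and the order is w – b – k.
Crossovers in the b–k interval produce the single-crossover classes k w + and + + b (28 + 29 = 57) plus the double crossovers (6).
RF(b–k) = (57 + 6) / 800 = 63/800 = 0.0788 → 7.9 centimorgans.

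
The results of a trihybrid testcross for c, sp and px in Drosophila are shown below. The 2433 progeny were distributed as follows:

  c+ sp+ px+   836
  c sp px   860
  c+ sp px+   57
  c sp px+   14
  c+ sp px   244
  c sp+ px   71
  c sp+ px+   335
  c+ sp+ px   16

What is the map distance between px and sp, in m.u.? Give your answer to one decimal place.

The two most frequent reciprocal classes, c+ sp+ px+ and c sp px, are the parental types, so the F1 was c+ sp+ px+ / c sp px.
The two rarest classes, c+ sp+ px and c sp px+, are the double crossovers. Comparing them with the parentals, only the px allele has switched, so px is the middle locus and the order is c – px – sp.
Crossovers in the px–sp interval produce the single-crossover classes c+ sp px+ and c sp+ px (57 + 71 = 128) plus the double crossovers (30).
RF(px–sp) = (128 + 30) / 2433 = 158/2433 = 0.0649 → 6.5 m.u.

6.5 m.u.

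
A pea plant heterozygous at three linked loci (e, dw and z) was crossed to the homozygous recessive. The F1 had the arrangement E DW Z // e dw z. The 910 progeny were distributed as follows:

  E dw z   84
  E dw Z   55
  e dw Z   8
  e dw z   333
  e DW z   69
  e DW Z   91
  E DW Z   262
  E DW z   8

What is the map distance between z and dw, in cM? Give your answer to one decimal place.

The two rarest classes, E DW z and e dw Z, are the double crossovers. Comparing them with the parentals, only the z allele has switched, so z is the middle locus and the order is dw – z – e.
Crossovers in the dw–z interval produce the single-crossover classes E dw Z and e DW z (55 + 69 = 124) plus the double crossovers (16).
RF(dw–z) = (124 + 16) / 910 = 140/910 = 0.1538 → 15.4 cM.

15.4 cM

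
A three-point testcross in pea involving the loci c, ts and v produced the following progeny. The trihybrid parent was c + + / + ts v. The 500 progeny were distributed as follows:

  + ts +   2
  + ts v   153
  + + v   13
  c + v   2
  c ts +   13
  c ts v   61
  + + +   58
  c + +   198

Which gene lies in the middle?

v

The two rarest classes, c + v and + ts +, are the double crossovers. Comparing them with the parentals, only the v allele has switched, so v is the middle locus and the order is c – v – ts.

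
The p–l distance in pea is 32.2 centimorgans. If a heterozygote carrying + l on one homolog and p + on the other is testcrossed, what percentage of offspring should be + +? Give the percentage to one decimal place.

16.1%

A map distance of 32.2 centimorgans corresponds to a recombination frequency of 0.322.
The F1 is + l / p +, so + + is a recombinant gamete class with expected frequency r/2 = 0.322/2 = 0.1610.
That is 0.1610 = 16.1% of the progeny.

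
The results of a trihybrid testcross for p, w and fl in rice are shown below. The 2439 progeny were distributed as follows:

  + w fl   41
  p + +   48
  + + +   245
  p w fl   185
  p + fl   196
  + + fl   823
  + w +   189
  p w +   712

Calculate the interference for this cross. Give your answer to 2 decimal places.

The two most frequent reciprocal classes, p w + and + + fl, are the parental types, so the F1 was p w + / + + fl.
The two rarest classes, p + + and + w fl, are the double crossovers. Comparing them with the parentals, only the w allele has switched, so w is the middle locus and the order is p – w – fl.
p–w: (385 + 89)/2439 = 0.1943; w–fl: (430 + 89)/2439 = 0.2128.
Expected DCO frequency = 0.1943 × 0.2128 ≈ 0.04135; observed = 89/2439 ≈ 0.03649.
Coefficient of coincidence = 0.03649/0.04135 ≈ 0.88; interference = 1 − 0.88 = 0.12.

0.12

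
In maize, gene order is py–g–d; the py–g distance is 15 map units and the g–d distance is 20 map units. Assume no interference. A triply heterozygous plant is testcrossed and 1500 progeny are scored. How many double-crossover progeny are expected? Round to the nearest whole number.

45

Map distances give recombination frequencies of 0.150 and 0.200 for the two intervals.
With no interference, expected double-crossover frequency = 0.150 × 0.200 = 0.03000.
Expected number = 0.03000 × 1500 = 45.00 ≈ 45.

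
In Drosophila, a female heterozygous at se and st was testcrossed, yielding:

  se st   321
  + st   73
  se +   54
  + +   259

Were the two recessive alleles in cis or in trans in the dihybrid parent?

The two most frequent classes are + + (259) and se st (321); these are the parental (non-recombinant) types.
So the F1 carried + + on one chromosome and se st on the other — the recessive alleles are on the same chromosome (cis / coupling).

cis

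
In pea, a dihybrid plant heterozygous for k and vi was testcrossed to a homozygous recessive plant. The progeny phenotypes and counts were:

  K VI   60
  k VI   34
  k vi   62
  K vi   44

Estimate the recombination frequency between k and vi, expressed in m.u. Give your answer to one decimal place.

The two most frequent classes, K VI (60) and k vi (62), are the parental types, so the F1 was K VI / k vi.
The recombinant classes are K vi and k VI: 44 + 34 = 78.
Recombination frequency = 78/200 = 0.3900 ≈ 39.0%, i.e. 39.0 m.u.

39.0 m.u.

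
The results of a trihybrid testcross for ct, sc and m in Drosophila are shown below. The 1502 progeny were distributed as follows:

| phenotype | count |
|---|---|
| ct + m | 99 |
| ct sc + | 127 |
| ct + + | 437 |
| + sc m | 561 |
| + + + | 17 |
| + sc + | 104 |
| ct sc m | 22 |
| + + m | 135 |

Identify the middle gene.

ct

The two most frequent reciprocal classes, ct + + and + sc m, are the parental types, so the F1 was ct + + / + sc m.
The two rarest classes, + + + and ct sc m, are the double crossovers. Comparing them with the parentals, only the ct allele has switched, so ct is the middle locus and the order is sc – ct – m.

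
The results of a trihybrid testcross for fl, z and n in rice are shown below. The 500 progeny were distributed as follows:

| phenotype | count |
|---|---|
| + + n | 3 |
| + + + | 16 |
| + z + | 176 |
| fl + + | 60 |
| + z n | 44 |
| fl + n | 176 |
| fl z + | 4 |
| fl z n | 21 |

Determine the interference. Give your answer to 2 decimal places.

The two most frequent reciprocal classes, fl + n and + z +, are the parental types, so the F1 was fl + n / + z +.
The two rarest classes, + + n and fl z +, are the double crossovers. Comparing them with the parentals, only the fl allele has switched, so fl is the middle locus and the order is n – fl – z.
n–fl: (104 + 7)/500 = 0.2220; fl–z: (37 + 7)/500 = 0.0880.
Expected DCO frequency = 0.2220 × 0.0880 ≈ 0.01954; observed = 7/500 ≈ 0.01400.
Coefficient of coincidence = 0.01400/0.01954 ≈ 0.72; interference = 1 − 0.72 = 0.28.

0.28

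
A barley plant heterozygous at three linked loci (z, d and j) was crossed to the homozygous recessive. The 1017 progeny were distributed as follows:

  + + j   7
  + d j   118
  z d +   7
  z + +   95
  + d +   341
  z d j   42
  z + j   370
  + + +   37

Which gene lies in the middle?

The two most frequent reciprocal classes, z + j and + d +, are the parental types, so the F1 was z + j / + d +.
The two rarest classes, + + j and z d +, are the double crossovers. Comparing them with the parentals, only the z allele has switched, so z is the middle locus and the order is d – z – j.

z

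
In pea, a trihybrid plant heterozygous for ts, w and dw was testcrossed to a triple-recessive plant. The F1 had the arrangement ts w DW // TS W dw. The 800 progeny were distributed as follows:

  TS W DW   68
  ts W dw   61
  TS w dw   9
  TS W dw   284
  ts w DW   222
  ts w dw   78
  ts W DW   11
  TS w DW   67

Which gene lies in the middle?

w

The two rarest classes, ts W DW and TS w dw, are the double crossovers. Comparing them with the parentals, only the w allele has switched, so w is the middle locus and the order is dw – w – ts.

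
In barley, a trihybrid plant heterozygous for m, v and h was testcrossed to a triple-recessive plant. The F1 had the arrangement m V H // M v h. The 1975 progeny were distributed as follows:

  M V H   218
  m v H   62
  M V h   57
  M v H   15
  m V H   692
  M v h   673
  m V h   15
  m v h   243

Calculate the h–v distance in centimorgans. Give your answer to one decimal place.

The two rarest classes, m V h and M v H, are the double crossovers. Comparing them with the parentals, only the h allele has switched, so h is the middle locus and the order is v – h – m.
Crossovers in the v–h interval produce the single-crossover classes m v H and M V h (62 + 57 = 119) plus the double crossovers (30).
RF(v–h) = (119 + 30) / 1975 = 149/1975 = 0.0754 → 7.5 centimorgans.

7.5 centimorgans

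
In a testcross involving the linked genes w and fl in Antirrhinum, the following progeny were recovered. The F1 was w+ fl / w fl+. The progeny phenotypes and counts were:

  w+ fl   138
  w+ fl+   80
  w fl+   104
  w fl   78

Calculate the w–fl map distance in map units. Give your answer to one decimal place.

The recombinant classes are w+ fl+ and w fl: 80 + 78 = 158.
Recombination frequency = 158/400 = 0.3950 ≈ 39.5%, i.e. 39.5 map units.

39.5 map units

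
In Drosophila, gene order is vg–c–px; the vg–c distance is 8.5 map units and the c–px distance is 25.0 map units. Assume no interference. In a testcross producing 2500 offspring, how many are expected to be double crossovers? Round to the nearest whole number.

53

Map distances give recombination frequencies of 0.085 and 0.250 for the two intervals.
With no interference, expected double-crossover frequency = 0.085 × 0.250 = 0.02125.
Expected number = 0.02125 × 2500 = 53.13 ≈ 53.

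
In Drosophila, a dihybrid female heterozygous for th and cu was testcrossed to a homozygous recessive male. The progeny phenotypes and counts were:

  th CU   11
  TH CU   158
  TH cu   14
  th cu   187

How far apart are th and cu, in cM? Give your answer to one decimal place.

The two most frequent classes, TH CU (158) and th cu (187), are the parental types, so the F1 was TH CU / th cu.
The recombinant classes are TH cu and th CU: 14 + 11 = 25.
Recombination frequency = 25/370 = 0.0676 ≈ 6.8%, i.e. 6.8 cM.

6.8 cM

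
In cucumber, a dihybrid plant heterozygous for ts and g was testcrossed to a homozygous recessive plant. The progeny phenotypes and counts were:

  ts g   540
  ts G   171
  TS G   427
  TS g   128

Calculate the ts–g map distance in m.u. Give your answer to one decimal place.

The two most frequent classes, TS G (427) and ts g (540), are the parental types, so the F1 was TS G / ts g.
The recombinant classes are TS g and ts G: 128 + 171 = 299.
Recombination frequency = 299/1266 = 0.2362 ≈ 23.6%, i.e. 23.6 m.u.

23.6 m.u.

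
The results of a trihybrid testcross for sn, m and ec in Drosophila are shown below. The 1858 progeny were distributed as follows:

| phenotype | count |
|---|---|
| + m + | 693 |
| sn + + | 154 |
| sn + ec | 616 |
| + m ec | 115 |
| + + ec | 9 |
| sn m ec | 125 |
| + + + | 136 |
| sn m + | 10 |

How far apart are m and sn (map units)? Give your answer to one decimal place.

The two most frequent reciprocal classes, + m + and sn + ec, are the parental types, so the F1 was + m + / sn + ec.
The two rarest classes, sn m + and + + ec, are the double crossovers. Comparing them with the parentals, only the sn allele has switched, so sn is the middle locus and the order is m – sn – ec.
Crossovers in the m–sn interval produce the single-crossover classes + + + and sn m ec (136 + 125 = 261) plus the double crossovers (19).
RF(m–sn) = (261 + 19) / 1858 = 280/1858 = 0.1507 → 15.1 map units.

15.1 map units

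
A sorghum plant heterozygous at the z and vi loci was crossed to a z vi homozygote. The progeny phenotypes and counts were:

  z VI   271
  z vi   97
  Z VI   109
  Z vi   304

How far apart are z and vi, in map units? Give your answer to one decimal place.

26.4 map units

The two most frequent classes, Z vi (304) and z VI (271), are the parental types, so the F1 was Z vi / z VI.
The recombinant classes are Z VI and z vi: 109 + 97 = 206.
Recombination frequency = 206/781 = 0.2638 ≈ 26.4%, i.e. 26.4 map units.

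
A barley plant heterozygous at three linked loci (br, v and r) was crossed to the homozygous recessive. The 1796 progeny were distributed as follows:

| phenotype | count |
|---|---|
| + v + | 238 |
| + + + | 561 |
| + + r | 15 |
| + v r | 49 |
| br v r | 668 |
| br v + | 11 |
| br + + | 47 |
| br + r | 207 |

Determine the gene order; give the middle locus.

The two most frequent reciprocal classes, br v r and + + +, are the parental types, so the F1 was br v r / + + +.
The two rarest classes, br v + and + + r, are the double crossovers. Comparing them with the parentals, only the r allele has switched, so r is the middle locus and the order is br – r – v.

r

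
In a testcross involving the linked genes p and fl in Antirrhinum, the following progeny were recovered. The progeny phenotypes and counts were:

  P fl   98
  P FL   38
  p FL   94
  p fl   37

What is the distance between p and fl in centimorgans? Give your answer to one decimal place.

The two most frequent classes, P fl (98) and p FL (94), are the parental types, so the F1 was P fl / p FL.
The recombinant classes are P FL and p fl: 38 + 37 = 75.
Recombination frequency = 75/267 = 0.2809 ≈ 28.1%, i.e. 28.1 centimorgans.

28.1 centimorgans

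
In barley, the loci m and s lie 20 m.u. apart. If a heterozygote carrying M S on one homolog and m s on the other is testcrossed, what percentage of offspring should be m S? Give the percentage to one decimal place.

10.0%

A map distance of 20 m.u. corresponds to a recombination frequency of 0.200.
The F1 is M S / m s, so m S is a recombinant gamete class with expected frequency r/2 = 0.200/2 = 0.1000.
That is 0.1000 = 10.0% of the progeny.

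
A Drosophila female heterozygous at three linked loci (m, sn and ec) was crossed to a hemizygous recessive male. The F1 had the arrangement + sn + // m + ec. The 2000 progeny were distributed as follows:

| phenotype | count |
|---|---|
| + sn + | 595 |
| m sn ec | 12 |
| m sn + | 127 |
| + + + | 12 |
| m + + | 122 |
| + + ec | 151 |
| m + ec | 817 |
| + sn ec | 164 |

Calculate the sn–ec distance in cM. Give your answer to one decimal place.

15.5 cM

The two rarest classes, + + + and m sn ec, are the double crossovers. Comparing them with the parentals, only the sn allele has switched, so sn is the middle locus and the order is ec – sn – m.
Crossovers in the ec–sn interval produce the single-crossover classes + sn ec and m + + (164 + 122 = 286) plus the double crossovers (24).
RF(ec–sn) = (286 + 24) / 2000 = 310/2000 = 0.1550 → 15.5 cM.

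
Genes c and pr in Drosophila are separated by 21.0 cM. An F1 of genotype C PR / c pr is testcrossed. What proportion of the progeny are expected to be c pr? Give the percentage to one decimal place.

A map distance of 21.0 cM corresponds to a recombination frequency of 0.210.
The F1 is C PR / c pr, so c pr is a parental gamete class with expected frequency (1 − r)/2 = 0.790/2 = 0.3950.
That is 0.3950 = 39.5% of the progeny.

39.5%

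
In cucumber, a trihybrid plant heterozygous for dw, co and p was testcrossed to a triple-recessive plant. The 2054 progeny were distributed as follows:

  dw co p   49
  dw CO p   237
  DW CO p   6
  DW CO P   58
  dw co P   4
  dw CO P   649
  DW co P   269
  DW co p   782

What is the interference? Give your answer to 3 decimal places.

The two most frequent reciprocal classes, DW co p and dw CO P, are the parental types, so the F1 was DW co p / dw CO P.
The two rarest classes, DW CO p and dw co P, are the double crossovers. Comparing them with the parentals, only the co allele has switched, so co is the middle locus and the order is dw – co – p.
dw–co: (107 + 10)/2054 = 0.0570; co–p: (506 + 10)/2054 = 0.2512.
Expected DCO frequency = 0.0570 × 0.2512 ≈ 0.01432; observed = 10/2054 ≈ 0.00487.
Coefficient of coincidence = 0.00487/0.01432 ≈ 0.340; interference = 1 − 0.340 = 0.660.

0.660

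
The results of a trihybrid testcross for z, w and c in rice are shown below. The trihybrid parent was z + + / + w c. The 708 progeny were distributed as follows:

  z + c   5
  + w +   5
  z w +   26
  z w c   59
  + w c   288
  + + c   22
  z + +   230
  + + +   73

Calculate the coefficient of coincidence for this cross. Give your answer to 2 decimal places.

The two rarest classes, z + c and + w +, are the double crossovers. Comparing them with the parentals, only the c allele has switched, so c is the middle locus and the order is z – c – w.
z–c: (132 + 10)/708 = 0.2006; c–w: (48 + 10)/708 = 0.0819.
Expected DCO frequency = 0.2006 × 0.0819 ≈ 0.01643; observed = 10/708 ≈ 0.01412.
Coefficient of coincidence = 0.01412/0.01643 ≈ 0.86.

0.86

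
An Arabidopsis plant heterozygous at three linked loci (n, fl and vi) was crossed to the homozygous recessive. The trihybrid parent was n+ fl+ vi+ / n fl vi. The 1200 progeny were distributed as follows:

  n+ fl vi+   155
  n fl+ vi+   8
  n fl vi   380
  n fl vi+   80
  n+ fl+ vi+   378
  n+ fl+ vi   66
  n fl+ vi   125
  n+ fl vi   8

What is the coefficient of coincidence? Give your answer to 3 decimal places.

0.400

The two rarest classes, n fl+ vi+ and n+ fl vi, are the double crossovers. Comparing them with the parentals, only the n allele has switched, so n is the middle locus and the order is vi – n – fl.
vi–n: (146 + 16)/1200 = 0.1350; n–fl: (280 + 16)/1200 = 0.2467.
Expected DCO frequency = 0.1350 × 0.2467 ≈ 0.03330; observed = 16/1200 ≈ 0.01333.
Coefficient of coincidence = 0.01333/0.03330 ≈ 0.400.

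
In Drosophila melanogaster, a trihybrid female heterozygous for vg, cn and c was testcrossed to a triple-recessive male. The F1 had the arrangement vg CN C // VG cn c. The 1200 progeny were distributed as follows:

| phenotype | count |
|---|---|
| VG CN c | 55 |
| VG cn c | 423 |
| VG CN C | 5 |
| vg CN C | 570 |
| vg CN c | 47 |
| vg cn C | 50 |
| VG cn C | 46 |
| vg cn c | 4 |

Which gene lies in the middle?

vg

The two rarest classes, VG CN C and vg cn c, are the double crossovers. Comparing them with the parentals, only the vg allele has switched, so vg is the middle locus and the order is c – vg – cn.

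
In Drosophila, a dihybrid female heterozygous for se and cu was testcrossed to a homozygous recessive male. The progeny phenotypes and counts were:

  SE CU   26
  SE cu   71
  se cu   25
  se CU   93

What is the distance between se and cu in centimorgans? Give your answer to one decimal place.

23.7 centimorgans

The two most frequent classes, SE cu (71) and se CU (93), are the parental types, so the F1 was SE cu / se CU.
The recombinant classes are SE CU and se cu: 26 + 25 = 51.
Recombination frequency = 51/215 = 0.2372 ≈ 23.7%, i.e. 23.7 centimorgans.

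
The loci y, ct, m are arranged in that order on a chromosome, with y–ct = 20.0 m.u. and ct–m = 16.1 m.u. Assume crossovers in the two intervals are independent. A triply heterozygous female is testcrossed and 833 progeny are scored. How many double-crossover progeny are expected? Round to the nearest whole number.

27

Map distances give recombination frequencies of 0.200 and 0.161 for the two intervals.
With no interference, expected double-crossover frequency = 0.200 × 0.161 = 0.03220.
Expected number = 0.03220 × 833 = 26.82 ≈ 27.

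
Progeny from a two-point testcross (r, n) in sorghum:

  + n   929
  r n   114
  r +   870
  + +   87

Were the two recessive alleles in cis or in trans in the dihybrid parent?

The two most frequent classes are + n (929) and r + (870); these are the parental (non-recombinant) types.
So the F1 carried + n on one chromosome and r + on the other — the recessive alleles are on opposite chromosomes (trans / repulsion).

trans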